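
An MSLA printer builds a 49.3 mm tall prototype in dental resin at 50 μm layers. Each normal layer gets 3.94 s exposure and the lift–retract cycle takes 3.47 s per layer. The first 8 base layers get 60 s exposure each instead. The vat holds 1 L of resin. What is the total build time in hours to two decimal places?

Layers = ⌈49.3/0.05⌉ = 986.
Bottom layers = 8 × (60 + 3.47) = 507.76 s.
Remaining layers = 978 × (3.94 + 3.47), so 7246.98 s.
Total = 507.76 + 7246.98 = 7754.74 s = 2.15 hours.

2.15 hours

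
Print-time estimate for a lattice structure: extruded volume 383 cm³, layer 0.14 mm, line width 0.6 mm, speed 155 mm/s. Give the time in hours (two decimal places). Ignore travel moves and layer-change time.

Line area = 0.14 × 0.6 = 0.084 mm².
Path length: 383000 mm³ / 0.084 mm² → 4559523.8 mm.
Print-move time: 4559523.8 / 155 → 29416.3 s.
Converting: 29416.3 s = 8.17 hours.

8.17 hours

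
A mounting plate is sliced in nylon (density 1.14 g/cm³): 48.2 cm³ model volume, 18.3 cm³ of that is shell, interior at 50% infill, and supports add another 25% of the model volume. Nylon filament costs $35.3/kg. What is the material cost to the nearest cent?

$1.82

Infill region = 48.2 − 18.3 = 29.9 cm³.
Deposited infill: 0.50 × 29.9 → 14.95 cm³.
Support: 0.25 × 48.2 → 12.05 cm³.
Total extruded: 18.3 + 14.95 + 12.05 → 45.3 cm³.
Mass = 45.3 × 1.14, so 51.642 g.
Cost = 51.642 g / 1000 × $35.3/kg = $1.82.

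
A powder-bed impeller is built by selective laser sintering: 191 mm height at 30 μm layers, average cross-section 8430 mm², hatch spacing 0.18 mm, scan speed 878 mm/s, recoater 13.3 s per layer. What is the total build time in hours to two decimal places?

Number of layers: 191 / 0.03 → 6367 (rounded up).
Hatch length per layer = 8430 / 0.18, so 46833.3 mm.
Laser time per layer = 46833.3 / 878 = 53.3409 s.
Time per layer = 53.3409 + 13.3 = 66.6409 s.
6367 layers × 66.6409 s/layer = 424302.6103 s, i.e. 117.86 hours.

117.86 hours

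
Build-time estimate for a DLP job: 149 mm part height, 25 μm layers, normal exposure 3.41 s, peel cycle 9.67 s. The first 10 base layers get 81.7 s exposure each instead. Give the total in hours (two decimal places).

21.87 hours

Layer count = ceil(149 / 0.025) = 5960.
Bottom layers = 10 × (81.7 + 9.67) = 913.7 s.
Regular layers = 5950 × (3.41 + 9.67), so 77826 s.
Total = 913.7 + 77826 = 78739.7 s = 21.87 hours.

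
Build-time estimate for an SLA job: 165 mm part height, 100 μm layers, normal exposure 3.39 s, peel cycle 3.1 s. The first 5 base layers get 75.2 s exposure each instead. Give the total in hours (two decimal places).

Number of layers: 165 / 0.1 → 1650 (rounded up).
Bottom layers: 5 × (75.2 + 3.1) → 391.5 s.
Normal layers = 1645 × (3.39 + 3.1), so 10676.05 s.
Sum: 391.5 + 10676.05 = 11067.55 s → 3.07 hours.

3.07 hours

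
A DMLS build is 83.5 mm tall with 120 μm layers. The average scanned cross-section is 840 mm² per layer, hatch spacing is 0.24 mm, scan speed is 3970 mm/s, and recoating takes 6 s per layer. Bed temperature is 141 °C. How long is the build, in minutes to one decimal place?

Number of layers: 83.5 / 0.12 → 696 (rounded up).
Hatch length per layer = 840 / 0.24, so 3500 mm.
Per-layer scan time = 3500 / 3970 = 0.8816 s.
Layer cycle = 0.8816 + 6, so 6.8816 s.
696 layers × 6.8816 s/layer = 4789.5936 s, i.e. 79.8 minutes.

79.8 minutes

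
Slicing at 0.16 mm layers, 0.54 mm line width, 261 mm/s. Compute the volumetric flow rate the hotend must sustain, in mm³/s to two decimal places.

Bead cross-section = 0.16 × 0.54 = 0.0864 mm².
Volumetric flow = 261 × 0.0864 = 22.55 mm³/s.

22.55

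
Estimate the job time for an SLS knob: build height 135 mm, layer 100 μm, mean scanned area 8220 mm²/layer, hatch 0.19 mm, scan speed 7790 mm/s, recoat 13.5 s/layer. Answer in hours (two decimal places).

7.15 hours

Layer count = ceil(135 / 0.1) = 1350.
Per-layer scan distance = 8220 / 0.19 = 43263.2 mm.
Scan time per layer = 43263.2 / 7790, so 5.5537 s.
Layer cycle = 5.5537 + 13.5 = 19.0537 s.
Total: 1350 × 19.0537 s = 25722.495 s → 7.15 hours.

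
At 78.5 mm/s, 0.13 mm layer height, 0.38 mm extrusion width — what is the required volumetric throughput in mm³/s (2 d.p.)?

A: 0.13 × 0.38 → 0.0494 mm².
Q = v·A = 78.5 × 0.0494 = 3.88 mm³/s.

3.88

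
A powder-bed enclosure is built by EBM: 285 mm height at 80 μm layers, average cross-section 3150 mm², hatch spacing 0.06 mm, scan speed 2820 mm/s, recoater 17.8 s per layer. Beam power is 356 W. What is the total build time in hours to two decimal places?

Number of layers: 285 / 0.08 → 3563 (rounded up).
Per-layer scan distance = 3150 / 0.06, so 52500 mm.
Scan time per layer = 52500 / 2820, so 18.617 s.
Time per layer = 18.617 + 17.8 = 36.417 s.
3563 layers × 36.417 s/layer = 129753.771 s, i.e. 36.04 hours.

36.04 hours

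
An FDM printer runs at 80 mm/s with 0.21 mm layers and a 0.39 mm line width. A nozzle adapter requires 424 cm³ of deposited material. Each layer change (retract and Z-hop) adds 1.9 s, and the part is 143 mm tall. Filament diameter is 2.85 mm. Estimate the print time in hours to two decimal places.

18.34 hours

Line area = 0.21 × 0.39 = 0.0819 mm².
Path length: 424000 mm³ / 0.0819 mm² → 5177045.2 mm.
Extrusion time: 5177045.2 / 80 → 64713.1 s.
Layer count = ceil(143 / 0.21) = 681.
Non-print overhead: 681 × 1.9 → 1293.9 s.
Total = 64713.1 + 1293.9 = 66007 s = 18.34 hours.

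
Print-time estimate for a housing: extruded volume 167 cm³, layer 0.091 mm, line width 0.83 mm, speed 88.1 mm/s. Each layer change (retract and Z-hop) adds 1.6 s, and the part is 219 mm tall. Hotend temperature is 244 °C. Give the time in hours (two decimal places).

Extrusion cross-section = 0.091 × 0.83 = 0.07553 mm².
Toolpath length = 167 cm³ / 0.07553 mm² = 167000 / 0.07553 = 2211042 mm.
Extrusion time: 2211042 / 88.1 → 25097 s.
Number of layers: 219 / 0.091 → 2407 (rounded up).
Z-hop total = 2407 × 1.6, so 3851.2 s.
Altogether 25097 + 3851.2 = 28948.2 s, i.e. 8.04 hours.

8.04 hours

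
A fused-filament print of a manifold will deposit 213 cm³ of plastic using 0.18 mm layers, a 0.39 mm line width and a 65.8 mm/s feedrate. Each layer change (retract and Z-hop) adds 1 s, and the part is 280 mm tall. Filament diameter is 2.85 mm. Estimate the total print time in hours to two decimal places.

13.24 hours

Line area = 0.18 × 0.39 = 0.0702 mm².
Path length: 213000 mm³ / 0.0702 mm² → 3034188 mm.
Print-move time: 3034188 / 65.8 → 46112.3 s.
Layers = ⌈280/0.18⌉ = 1556.
Z-hop total = 1556 × 1 = 1556 s.
Total = 46112.3 + 1556 = 47668.3 s = 13.24 hours.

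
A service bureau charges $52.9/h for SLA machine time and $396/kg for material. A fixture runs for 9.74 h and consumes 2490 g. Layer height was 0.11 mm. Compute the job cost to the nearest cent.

Machine-time cost = 52.9 × 9.74 = $515.246.
Material charge = 396 × 2490/1000, so $986.04.
Job cost: 515.246 + 986.04 = 1501.286 ≈ $1501.29.

$1501.29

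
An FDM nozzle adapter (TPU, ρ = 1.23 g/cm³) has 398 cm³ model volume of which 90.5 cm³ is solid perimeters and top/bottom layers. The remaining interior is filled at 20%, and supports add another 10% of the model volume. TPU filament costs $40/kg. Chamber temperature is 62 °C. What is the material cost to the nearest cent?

$9.44

Infill region = 398 − 90.5 = 307.5 cm³.
Infill volume = 0.20 × 307.5 = 61.5 cm³.
Support = 0.10 × 398 = 39.8 cm³.
Total printed volume = 90.5 + 61.5 + 39.8 = 191.8 cm³.
Mass: 191.8 × 1.23 → 235.914 g.
At $40/kg: 235.914/1000 × 40 = $9.44.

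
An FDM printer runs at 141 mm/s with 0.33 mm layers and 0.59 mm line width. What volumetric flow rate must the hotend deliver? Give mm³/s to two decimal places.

A = 0.33 × 0.59, so 0.1947 mm².
Q = v·A = 141 × 0.1947 = 27.45 mm³/s.

27.45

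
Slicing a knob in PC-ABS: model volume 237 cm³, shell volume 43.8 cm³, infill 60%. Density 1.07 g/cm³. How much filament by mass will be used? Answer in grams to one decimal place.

Volume inside the shell: 237 − 43.8 → 193.2 cm³.
Infill volume: 0.60 × 193.2 → 115.92 cm³.
Total printed volume = 43.8 + 115.92 = 159.72 cm³.
Mass = 159.72 × 1.07 = 170.9004 g.

170.9 g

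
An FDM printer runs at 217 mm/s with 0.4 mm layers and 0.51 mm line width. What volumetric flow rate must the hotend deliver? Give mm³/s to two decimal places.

44.27

A: 0.4 × 0.51 → 0.204 mm².
Volumetric flow = 217 × 0.204 = 44.27 mm³/s.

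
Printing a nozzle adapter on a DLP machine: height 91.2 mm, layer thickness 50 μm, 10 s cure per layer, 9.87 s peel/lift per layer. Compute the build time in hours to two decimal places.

10.07 hours

Number of layers: 91.2 / 0.05 → 1824 (rounded up).
Cycle time: 10 + 9.87 → 19.87 s.
Total = 1824 × 19.87 = 36242.88 s = 10.07 hours.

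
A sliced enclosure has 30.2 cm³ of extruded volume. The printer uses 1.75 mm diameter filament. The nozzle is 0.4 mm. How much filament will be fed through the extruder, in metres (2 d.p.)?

A = π r² = π × 0.875² = 2.4053 mm².
L = 30200 mm³ / 2.4053 mm² = 12555.61 mm, i.e. 12.56 m.

12.56 m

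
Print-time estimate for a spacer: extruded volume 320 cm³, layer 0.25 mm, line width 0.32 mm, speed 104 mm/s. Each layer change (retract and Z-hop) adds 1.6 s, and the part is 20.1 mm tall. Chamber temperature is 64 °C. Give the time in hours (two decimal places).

Bead cross-section = 0.25 × 0.32 = 0.08 mm².
Toolpath length = 320 cm³ / 0.08 mm² = 320000 / 0.08 = 4000000 mm.
Extrusion time = 4000000 / 104 = 38461.5 s.
Layer count = ceil(20.1 / 0.25) = 81.
Non-print overhead = 81 × 1.6 = 129.6 s.
Total = 38461.5 + 129.6 = 38591.1 s = 10.72 hours.

10.72 hours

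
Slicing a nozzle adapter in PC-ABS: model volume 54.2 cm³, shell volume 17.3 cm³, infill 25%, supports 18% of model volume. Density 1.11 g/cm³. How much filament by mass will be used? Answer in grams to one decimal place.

Interior volume = 54.2 − 17.3 = 36.9 cm³.
Deposited infill = 0.25 × 36.9 = 9.225 cm³.
Support: 0.18 × 54.2 → 9.756 cm³.
Total extruded: 17.3 + 9.225 + 9.756 → 36.281 cm³.
Mass = 36.281 × 1.11 = 40.27191 g.

40.3 g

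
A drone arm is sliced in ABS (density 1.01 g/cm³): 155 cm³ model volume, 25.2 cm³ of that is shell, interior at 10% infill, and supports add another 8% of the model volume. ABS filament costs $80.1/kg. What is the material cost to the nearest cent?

Infill region = 155 − 25.2 = 129.8 cm³.
Infill deposited = 0.10 × 129.8 = 12.98 cm³.
Support = 0.08 × 155, so 12.4 cm³.
Total extruded = 25.2 + 12.98 + 12.4, so 50.58 cm³.
Mass = 50.58 × 1.01, so 51.0858 g.
At $80.1/kg: 51.0858/1000 × 80.1 = $4.09.

$4.09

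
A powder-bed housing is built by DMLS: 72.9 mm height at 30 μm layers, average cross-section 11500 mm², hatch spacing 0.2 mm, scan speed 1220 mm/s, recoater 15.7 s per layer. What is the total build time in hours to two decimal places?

42.41 hours

Layer count = ceil(72.9 / 0.03) = 2430.
Scan path per layer: 11500 / 0.2 → 57500 mm.
Scan time per layer = 57500 / 1220, so 47.1311 s.
Time per layer = 47.1311 + 15.7, so 62.8311 s.
Total: 2430 × 62.8311 s = 152679.573 s → 42.41 hours.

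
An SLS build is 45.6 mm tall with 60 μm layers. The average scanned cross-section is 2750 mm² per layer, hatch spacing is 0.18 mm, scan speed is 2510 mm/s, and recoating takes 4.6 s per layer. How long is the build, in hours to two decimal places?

Number of layers: 45.6 / 0.06 → 760 (rounded up).
Hatch length per layer = 2750 / 0.18, so 15277.8 mm.
Laser time per layer = 15277.8 / 2510 = 6.0868 s.
Per-layer time = 6.0868 + 4.6, so 10.6868 s.
Total: 760 × 10.6868 s = 8121.968 s → 2.26 hours.

2.26 hours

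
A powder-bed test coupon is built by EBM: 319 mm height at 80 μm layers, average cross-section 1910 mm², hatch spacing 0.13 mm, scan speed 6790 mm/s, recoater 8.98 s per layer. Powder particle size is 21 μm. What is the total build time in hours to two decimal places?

12.34 hours

Layers = ⌈319/0.08⌉ = 3988.
Per-layer scan distance: 1910 / 0.13 → 14692.3 mm.
Per-layer scan time: 14692.3 / 6790 → 2.1638 s.
Time per layer = 2.1638 + 8.98 = 11.1438 s.
Build time = 3988 × 11.1438 = 44441.4744 s = 12.34 hours.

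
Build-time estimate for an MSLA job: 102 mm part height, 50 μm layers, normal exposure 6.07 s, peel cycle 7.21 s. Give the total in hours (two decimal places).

7.53 hours

Layer count = ceil(102 / 0.05) = 2040.
Each layer takes = 6.07 + 7.21 = 13.28 s.
Build time: 2040 × 13.28 s = 27091.2 s, i.e. 7.53 hours.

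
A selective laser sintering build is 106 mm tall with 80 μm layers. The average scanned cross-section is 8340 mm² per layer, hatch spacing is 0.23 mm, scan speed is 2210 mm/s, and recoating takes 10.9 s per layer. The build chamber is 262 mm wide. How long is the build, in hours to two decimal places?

10.05 hours

Layer count = ceil(106 / 0.08) = 1325.
Hatch length per layer = 8340 / 0.23 = 36260.9 mm.
Per-layer scan time = 36260.9 / 2210 = 16.4076 s.
Per-layer time: 16.4076 + 10.9 → 27.3076 s.
1325 layers × 27.3076 s/layer = 36182.57 s, i.e. 10.05 hours.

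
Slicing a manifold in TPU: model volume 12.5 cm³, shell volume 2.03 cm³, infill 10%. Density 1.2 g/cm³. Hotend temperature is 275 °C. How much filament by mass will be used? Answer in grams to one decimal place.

Interior volume = 12.5 − 2.03, so 10.47 cm³.
Infill volume: 0.10 × 10.47 → 1.047 cm³.
Total printed volume: 2.03 + 1.047 → 3.077 cm³.
Mass = 3.077 × 1.2, so 3.6924 g.

3.7 g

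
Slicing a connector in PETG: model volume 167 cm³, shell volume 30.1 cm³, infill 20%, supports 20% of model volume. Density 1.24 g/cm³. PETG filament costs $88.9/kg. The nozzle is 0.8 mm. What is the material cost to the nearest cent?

Interior volume = 167 − 30.1, so 136.9 cm³.
Deposited infill: 0.20 × 136.9 → 27.38 cm³.
Support = 0.20 × 167 = 33.4 cm³.
Total extruded = 30.1 + 27.38 + 33.4 = 90.88 cm³.
Mass = 90.88 × 1.24 = 112.6912 g.
At $88.9/kg: 112.6912/1000 × 88.9 = $10.02.

$10.02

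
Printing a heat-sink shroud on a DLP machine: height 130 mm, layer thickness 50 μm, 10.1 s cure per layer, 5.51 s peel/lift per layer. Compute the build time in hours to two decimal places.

11.27 hours

Number of layers: 130 / 0.05 → 2600 (rounded up).
Per-layer time = 10.1 + 5.51 = 15.61 s.
Build time: 2600 × 15.61 s = 40586 s, i.e. 11.27 hours.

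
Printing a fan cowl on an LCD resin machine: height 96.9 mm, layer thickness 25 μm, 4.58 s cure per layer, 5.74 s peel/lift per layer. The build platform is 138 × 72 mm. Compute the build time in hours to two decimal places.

Number of layers: 96.9 / 0.025 → 3876 (rounded up).
Cycle time = 4.58 + 5.74, so 10.32 s.
Build time: 3876 × 10.32 s = 40000.32 s, i.e. 11.11 hours.

11.11 hours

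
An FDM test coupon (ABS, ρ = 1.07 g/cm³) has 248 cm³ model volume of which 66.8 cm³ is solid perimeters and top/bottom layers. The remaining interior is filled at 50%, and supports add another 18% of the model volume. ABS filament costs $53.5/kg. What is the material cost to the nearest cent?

Infill region: 248 − 66.8 → 181.2 cm³.
Infill volume: 0.50 × 181.2 → 90.6 cm³.
Support = 0.18 × 248, so 44.64 cm³.
Total printed volume = 66.8 + 90.6 + 44.64, so 202.04 cm³.
Mass = 202.04 × 1.07, so 216.1828 g.
At $53.5/kg: 216.1828/1000 × 53.5 = $11.57.

$11.57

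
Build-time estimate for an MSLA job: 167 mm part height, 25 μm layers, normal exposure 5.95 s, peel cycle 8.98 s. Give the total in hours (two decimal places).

27.70 hours

Layers = ⌈167/0.025⌉ = 6680.
Cycle time = 5.95 + 8.98 = 14.93 s.
Total = 6680 × 14.93 = 99732.4 s = 27.70 hours.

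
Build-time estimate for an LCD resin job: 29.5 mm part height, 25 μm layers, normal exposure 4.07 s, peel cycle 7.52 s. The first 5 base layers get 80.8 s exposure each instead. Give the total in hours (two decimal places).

Number of layers: 29.5 / 0.025 → 1180 (rounded up).
Burn-in layers = 5 × (80.8 + 7.52) = 441.6 s.
Remaining layers = 1175 × (4.07 + 7.52) = 13618.25 s.
Sum: 441.6 + 13618.25 = 14059.85 s → 3.91 hours.

3.91 hours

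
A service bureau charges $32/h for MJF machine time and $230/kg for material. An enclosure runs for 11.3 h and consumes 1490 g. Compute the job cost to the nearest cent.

Machine cost = 32 × 11.3, so $361.60.
Material cost = 230 × 1490/1000, so $342.70.
Job cost: 361.60 + 342.70 = $704.30.

$704.30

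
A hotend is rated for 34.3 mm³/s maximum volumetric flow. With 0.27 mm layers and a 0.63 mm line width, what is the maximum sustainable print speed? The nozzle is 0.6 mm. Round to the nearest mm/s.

202 mm/s

Extrusion cross-section = 0.27 × 0.63, so 0.1701 mm².
v_max = Q/A = 34.3/0.1701 = 201.65 mm/s → 202 mm/s.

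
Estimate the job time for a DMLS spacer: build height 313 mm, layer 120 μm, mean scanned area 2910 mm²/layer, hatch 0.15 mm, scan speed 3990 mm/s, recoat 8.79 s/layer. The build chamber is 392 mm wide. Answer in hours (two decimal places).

Number of layers: 313 / 0.12 → 2609 (rounded up).
Hatch length per layer = 2910 / 0.15 = 19400 mm.
Scan time per layer = 19400 / 3990 = 4.8622 s.
Time per layer = 4.8622 + 8.79 = 13.6522 s.
Build time = 2609 × 13.6522 = 35618.5898 s = 9.89 hours.

9.89 hours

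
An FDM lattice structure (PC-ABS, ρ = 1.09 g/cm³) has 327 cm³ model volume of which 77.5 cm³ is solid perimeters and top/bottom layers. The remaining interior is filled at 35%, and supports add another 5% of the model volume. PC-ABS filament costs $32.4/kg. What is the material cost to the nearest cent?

$6.40

Interior volume = 327 − 77.5 = 249.5 cm³.
Deposited infill = 0.35 × 249.5 = 87.325 cm³.
Support = 0.05 × 327, so 16.35 cm³.
Deposited volume = 77.5 + 87.325 + 16.35, so 181.175 cm³.
Mass = 181.175 × 1.09 = 197.48075 g.
At $32.4/kg: 197.48075/1000 × 32.4 = $6.40.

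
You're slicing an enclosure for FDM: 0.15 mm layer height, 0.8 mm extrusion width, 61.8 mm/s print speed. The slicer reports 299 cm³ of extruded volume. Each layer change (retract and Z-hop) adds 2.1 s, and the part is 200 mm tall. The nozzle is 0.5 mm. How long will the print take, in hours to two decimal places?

11.98 hours

Extrusion cross-section: 0.15 × 0.8 → 0.12 mm².
Total extruded path = 299000/0.12 = 2491666.7 mm.
Extrusion time = 2491666.7 / 61.8 = 40318.2 s.
Layer count = ceil(200 / 0.15) = 1334.
Non-print overhead = 1334 × 2.1, so 2801.4 s.
Altogether 40318.2 + 2801.4 = 43119.6 s, i.e. 11.98 hours.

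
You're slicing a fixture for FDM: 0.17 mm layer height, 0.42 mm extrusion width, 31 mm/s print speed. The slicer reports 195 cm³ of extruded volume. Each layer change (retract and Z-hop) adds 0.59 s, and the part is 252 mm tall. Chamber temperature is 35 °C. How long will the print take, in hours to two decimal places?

24.72 hours

Extrusion cross-section = 0.17 × 0.42, so 0.0714 mm².
Path length: 195000 mm³ / 0.0714 mm² → 2731092.4 mm.
Extrusion time = 2731092.4 / 31 = 88099.8 s.
Layer count = ceil(252 / 0.17) = 1483.
Non-print overhead = 1483 × 0.59 = 874.97 s.
Total = 88099.8 + 874.97 = 88974.77 s = 24.72 hours.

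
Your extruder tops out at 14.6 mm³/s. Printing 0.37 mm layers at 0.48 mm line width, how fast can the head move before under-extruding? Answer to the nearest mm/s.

A: 0.37 × 0.48 → 0.1776 mm².
v_max = Q/A = 14.6/0.1776 = 82.21 mm/s → 82 mm/s.

82 mm/s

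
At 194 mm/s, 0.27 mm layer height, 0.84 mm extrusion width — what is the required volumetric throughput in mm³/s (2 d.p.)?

44.00

Extrusion cross-section = 0.27 × 0.84, so 0.2268 mm².
Q = v·A = 194 × 0.2268 = 44.00 mm³/s.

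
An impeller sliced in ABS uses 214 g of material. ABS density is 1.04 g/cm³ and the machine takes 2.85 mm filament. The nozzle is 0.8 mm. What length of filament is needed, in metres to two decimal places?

Volume = 214 g / 1.04 g·cm⁻³ = 205.7692 cm³ = 205769.2 mm³.
Filament cross-section = π × (2.85/2)² = 6.3794 mm².
L = V/A = 205769.2/6.3794 = 32255.26 mm → 32.26 m.

32.26 m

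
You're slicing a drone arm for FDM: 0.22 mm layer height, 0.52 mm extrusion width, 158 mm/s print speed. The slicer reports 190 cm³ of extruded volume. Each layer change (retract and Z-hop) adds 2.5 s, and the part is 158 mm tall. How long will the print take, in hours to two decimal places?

3.42 hours

Extrusion cross-section: 0.22 × 0.52 → 0.1144 mm².
Path length: 190000 mm³ / 0.1144 mm² → 1660839.2 mm.
Extrusion time = 1660839.2 / 158 = 10511.6 s.
Number of layers: 158 / 0.22 → 719 (rounded up).
Non-print overhead = 719 × 2.5, so 1797.5 s.
Total = 10511.6 + 1797.5 = 12309.1 s = 3.42 hours.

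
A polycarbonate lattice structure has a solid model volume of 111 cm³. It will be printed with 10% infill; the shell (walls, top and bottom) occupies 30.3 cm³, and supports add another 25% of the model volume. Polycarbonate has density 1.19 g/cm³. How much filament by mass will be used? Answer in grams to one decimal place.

78.7 g

Volume inside the shell = 111 − 30.3, so 80.7 cm³.
Deposited infill: 0.10 × 80.7 → 8.07 cm³.
Support = 0.25 × 111 = 27.75 cm³.
Deposited volume = 30.3 + 8.07 + 27.75, so 66.12 cm³.
Mass = 66.12 × 1.19, so 78.6828 g.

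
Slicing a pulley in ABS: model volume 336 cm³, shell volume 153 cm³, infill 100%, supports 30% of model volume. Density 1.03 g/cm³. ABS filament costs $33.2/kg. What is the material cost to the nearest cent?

Volume inside the shell = 336 − 153 = 183 cm³.
Infill deposited = 1.00 × 183 = 183 cm³.
Support = 0.30 × 336 = 100.8 cm³.
Total printed volume = 153 + 183 + 100.8 = 436.8 cm³.
Mass: 436.8 × 1.03 → 449.904 g.
At $33.2/kg: 449.904/1000 × 33.2 = $14.94.

$14.94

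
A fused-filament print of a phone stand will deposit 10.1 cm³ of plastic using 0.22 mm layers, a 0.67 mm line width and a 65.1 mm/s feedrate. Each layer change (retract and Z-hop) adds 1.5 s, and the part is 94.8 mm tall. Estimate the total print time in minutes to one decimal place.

Bead cross-section: 0.22 × 0.67 → 0.1474 mm².
Toolpath length = 10.1 cm³ / 0.1474 mm² = 10100 / 0.1474 = 68521 mm.
Print-move time = 68521 / 65.1 = 1052.5 s.
Layers = ⌈94.8/0.22⌉ = 431.
Non-print overhead: 431 × 1.5 → 646.5 s.
Total = 1052.5 + 646.5 = 1699 s = 28.3 minutes.

28.3 minutes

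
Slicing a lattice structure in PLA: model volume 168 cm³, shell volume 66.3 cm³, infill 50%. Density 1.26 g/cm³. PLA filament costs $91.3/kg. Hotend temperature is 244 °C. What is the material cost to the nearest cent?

$13.48

Volume inside the shell = 168 − 66.3, so 101.7 cm³.
Deposited infill: 0.50 × 101.7 → 50.85 cm³.
Total extruded = 66.3 + 50.85 = 117.15 cm³.
Mass = 117.15 × 1.26 = 147.609 g.
Cost = 147.609 g / 1000 × $91.3/kg = $13.48.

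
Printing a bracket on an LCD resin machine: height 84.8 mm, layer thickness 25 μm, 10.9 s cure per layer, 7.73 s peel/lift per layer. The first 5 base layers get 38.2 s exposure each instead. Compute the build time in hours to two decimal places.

17.59 hours

Number of layers: 84.8 / 0.025 → 3392 (rounded up).
Bottom layers = 5 × (38.2 + 7.73), so 229.65 s.
Remaining layers: 3387 × (10.9 + 7.73) → 63099.81 s.
Sum: 229.65 + 63099.81 = 63329.46 s → 17.59 hours.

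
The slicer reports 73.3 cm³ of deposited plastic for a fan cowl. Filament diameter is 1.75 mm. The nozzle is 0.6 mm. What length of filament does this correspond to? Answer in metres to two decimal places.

30.47 m

A = π r² = π × 0.875² = 2.4053 mm².
Length = 73.3 cm³ / 2.4053 mm² = 73300 / 2.4053 = 30474.37 mm = 30.47 m.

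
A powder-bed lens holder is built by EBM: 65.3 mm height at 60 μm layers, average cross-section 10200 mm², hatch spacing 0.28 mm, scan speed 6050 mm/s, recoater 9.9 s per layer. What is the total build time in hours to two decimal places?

Layer count = ceil(65.3 / 0.06) = 1089.
Per-layer scan distance: 10200 / 0.28 → 36428.6 mm.
Per-layer scan time = 36428.6 / 6050, so 6.0213 s.
Time per layer: 6.0213 + 9.9 → 15.9213 s.
Total: 1089 × 15.9213 s = 17338.2957 s → 4.82 hours.

4.82 hours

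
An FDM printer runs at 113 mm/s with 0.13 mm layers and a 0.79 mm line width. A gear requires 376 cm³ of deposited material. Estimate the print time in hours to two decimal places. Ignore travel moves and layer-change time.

9.00 hours

Line area = 0.13 × 0.79, so 0.1027 mm².
Total extruded path = 376000/0.1027 = 3661149 mm.
Time extruding: 3661149 / 113 → 32399.5 s.
Converting: 32399.5 s = 9.00 hours.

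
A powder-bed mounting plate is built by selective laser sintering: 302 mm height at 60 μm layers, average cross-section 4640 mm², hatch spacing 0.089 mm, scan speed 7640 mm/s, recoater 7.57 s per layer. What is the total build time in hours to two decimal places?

Layers = ⌈302/0.06⌉ = 5034.
Scan path per layer = 4640 / 0.089, so 52134.8 mm.
Per-layer scan time = 52134.8 / 7640, so 6.8239 s.
Layer cycle = 6.8239 + 7.57 = 14.3939 s.
Build time = 5034 × 14.3939 = 72458.8926 s = 20.13 hours.

20.13 hours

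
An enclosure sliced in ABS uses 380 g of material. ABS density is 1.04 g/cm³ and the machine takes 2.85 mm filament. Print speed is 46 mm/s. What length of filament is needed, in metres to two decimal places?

57.28 m

Extruded volume: 380/1.04 = 365.3846 cm³ (365384.6 mm³).
Filament cross-section = π × (2.85/2)² = 6.3794 mm².
Length = 365384.6 / 6.3794 = 57275.7 mm = 57.28 m.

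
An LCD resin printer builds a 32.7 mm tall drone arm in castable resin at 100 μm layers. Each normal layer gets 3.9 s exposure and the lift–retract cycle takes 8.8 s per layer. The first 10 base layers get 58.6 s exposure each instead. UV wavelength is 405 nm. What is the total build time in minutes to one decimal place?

78.3 minutes

Number of layers: 32.7 / 0.1 → 327 (rounded up).
Bottom layers = 10 × (58.6 + 8.8) = 674 s.
Regular layers = 317 × (3.9 + 8.8) = 4025.9 s.
Sum: 674 + 4025.9 = 4699.9 s → 78.3 minutes.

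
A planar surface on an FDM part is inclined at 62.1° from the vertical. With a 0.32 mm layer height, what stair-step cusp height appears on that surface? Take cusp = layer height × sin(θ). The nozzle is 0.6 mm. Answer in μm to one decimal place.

sin(62.1°) = 0.8838, so cusp = 0.32 × 0.8838 = 0.282816 mm → 282.8 μm.

282.8 μm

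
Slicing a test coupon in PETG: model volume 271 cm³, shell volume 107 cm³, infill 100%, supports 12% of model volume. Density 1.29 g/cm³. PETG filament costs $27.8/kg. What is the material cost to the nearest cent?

$10.88

Volume inside the shell = 271 − 107, so 164 cm³.
Infill deposited = 1.00 × 164 = 164 cm³.
Support = 0.12 × 271 = 32.52 cm³.
Total printed volume = 107 + 164 + 32.52, so 303.52 cm³.
Mass = 303.52 × 1.29, so 391.5408 g.
Cost = 391.5408 g / 1000 × $27.8/kg = $10.88.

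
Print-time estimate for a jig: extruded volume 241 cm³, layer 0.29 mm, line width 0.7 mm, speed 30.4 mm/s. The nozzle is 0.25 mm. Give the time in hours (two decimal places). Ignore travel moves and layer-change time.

Line area = 0.29 × 0.7 = 0.203 mm².
Path length: 241000 mm³ / 0.203 mm² → 1187192.1 mm.
Print-move time = 1187192.1 / 30.4 = 39052.4 s.
In the requested units: 39052.4 s = 10.85 hours.

10.85 hours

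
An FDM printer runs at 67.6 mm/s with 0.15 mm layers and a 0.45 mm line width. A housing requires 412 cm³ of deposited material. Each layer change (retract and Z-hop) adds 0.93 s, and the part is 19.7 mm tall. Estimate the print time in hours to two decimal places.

Line area: 0.15 × 0.45 → 0.0675 mm².
Path length: 412000 mm³ / 0.0675 mm² → 6103703.7 mm.
Time extruding = 6103703.7 / 67.6, so 90291.5 s.
Layers = ⌈19.7/0.15⌉ = 132.
Layer-change overhead = 132 × 0.93 = 122.76 s.
Altogether 90291.5 + 122.76 = 90414.26 s, i.e. 25.12 hours.

25.12 hours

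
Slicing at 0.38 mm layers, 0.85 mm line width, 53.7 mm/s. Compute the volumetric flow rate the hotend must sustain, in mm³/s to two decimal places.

17.35

A = 0.38 × 0.85 = 0.323 mm².
Volumetric flow = 53.7 × 0.323 = 17.35 mm³/s.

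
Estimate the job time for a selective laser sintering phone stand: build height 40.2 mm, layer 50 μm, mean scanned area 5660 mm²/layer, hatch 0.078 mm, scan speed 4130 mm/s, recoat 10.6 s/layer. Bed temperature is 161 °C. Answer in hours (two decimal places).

6.29 hours

Number of layers: 40.2 / 0.05 → 804 (rounded up).
Per-layer scan distance = 5660 / 0.078 = 72564.1 mm.
Scan time per layer: 72564.1 / 4130 → 17.57 s.
Per-layer time = 17.57 + 10.6 = 28.17 s.
804 layers × 28.17 s/layer = 22648.68 s, i.e. 6.29 hours.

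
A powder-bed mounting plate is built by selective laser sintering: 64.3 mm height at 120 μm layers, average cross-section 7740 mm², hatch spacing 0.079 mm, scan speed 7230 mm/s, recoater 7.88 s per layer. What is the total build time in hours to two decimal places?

3.19 hours

Layer count = ceil(64.3 / 0.12) = 536.
Scan path per layer = 7740 / 0.079 = 97974.7 mm.
Scan time per layer = 97974.7 / 7230 = 13.5511 s.
Per-layer time: 13.5511 + 7.88 → 21.4311 s.
Total: 536 × 21.4311 s = 11487.0696 s → 3.19 hours.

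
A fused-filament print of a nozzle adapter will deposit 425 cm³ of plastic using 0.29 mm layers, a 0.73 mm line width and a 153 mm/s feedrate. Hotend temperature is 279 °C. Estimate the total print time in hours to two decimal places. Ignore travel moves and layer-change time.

3.64 hours

Extrusion cross-section = 0.29 × 0.73 = 0.2117 mm².
Path length: 425000 mm³ / 0.2117 mm² → 2007557.9 mm.
Print-move time = 2007557.9 / 153, so 13121.3 s.
Converting: 13121.3 s = 3.64 hours.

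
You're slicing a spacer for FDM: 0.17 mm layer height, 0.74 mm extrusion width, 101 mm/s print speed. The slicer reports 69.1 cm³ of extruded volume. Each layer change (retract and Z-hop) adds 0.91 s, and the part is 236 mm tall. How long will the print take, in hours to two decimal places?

Extrusion cross-section = 0.17 × 0.74 = 0.1258 mm².
Total extruded path = 69100/0.1258 = 549284.6 mm.
Print-move time: 549284.6 / 101 → 5438.5 s.
Number of layers: 236 / 0.17 → 1389 (rounded up).
Z-hop total = 1389 × 0.91, so 1263.99 s.
Altogether 5438.5 + 1263.99 = 6702.49 s, i.e. 1.86 hours.

1.86 hours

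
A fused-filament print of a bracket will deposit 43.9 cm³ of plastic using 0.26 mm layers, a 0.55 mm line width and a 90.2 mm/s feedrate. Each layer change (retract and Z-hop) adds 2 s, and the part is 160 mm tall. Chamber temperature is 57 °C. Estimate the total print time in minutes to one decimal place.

77.3 minutes

Line area = 0.26 × 0.55, so 0.143 mm².
Toolpath length = 43.9 cm³ / 0.143 mm² = 43900 / 0.143 = 306993 mm.
Time extruding = 306993 / 90.2 = 3403.5 s.
Layer count = ceil(160 / 0.26) = 616.
Z-hop total = 616 × 2 = 1232 s.
Altogether 3403.5 + 1232 = 4635.5 s, i.e. 77.3 minutes.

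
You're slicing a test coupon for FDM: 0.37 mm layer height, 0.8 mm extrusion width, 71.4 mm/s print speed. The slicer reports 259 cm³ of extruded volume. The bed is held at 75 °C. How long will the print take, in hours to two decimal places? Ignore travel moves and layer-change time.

Extrusion cross-section: 0.37 × 0.8 → 0.296 mm².
Total extruded path = 259000/0.296 = 875000 mm.
Time extruding: 875000 / 71.4 → 12254.9 s.
12254.9 s = 3.40 hours.

3.40 hours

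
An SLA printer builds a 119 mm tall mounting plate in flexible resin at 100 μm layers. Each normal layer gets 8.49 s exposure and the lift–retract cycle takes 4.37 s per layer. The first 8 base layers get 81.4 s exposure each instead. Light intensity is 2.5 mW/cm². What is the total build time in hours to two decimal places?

4.41 hours

Layer count = ceil(119 / 0.1) = 1190.
Bottom layers = 8 × (81.4 + 4.37), so 686.16 s.
Regular layers: 1182 × (8.49 + 4.37) → 15200.52 s.
Sum: 686.16 + 15200.52 = 15886.68 s → 4.41 hours.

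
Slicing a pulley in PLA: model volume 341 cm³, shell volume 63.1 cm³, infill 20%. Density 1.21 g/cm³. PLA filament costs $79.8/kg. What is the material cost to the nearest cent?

$11.46

Interior volume = 341 − 63.1, so 277.9 cm³.
Deposited infill = 0.20 × 277.9, so 55.58 cm³.
Total printed volume = 63.1 + 55.58, so 118.68 cm³.
Mass = 118.68 × 1.21 = 143.6028 g.
At $79.8/kg: 143.6028/1000 × 79.8 = $11.46.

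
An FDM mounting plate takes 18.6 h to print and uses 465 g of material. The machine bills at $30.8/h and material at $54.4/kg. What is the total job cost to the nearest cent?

$598.18

Machine-time cost: 30.8 × 18.6 → $572.88.
Material charge = 54.4 × 465/1000, so $25.296.
Job cost: 572.88 + 25.296 = 598.176 ≈ $598.18.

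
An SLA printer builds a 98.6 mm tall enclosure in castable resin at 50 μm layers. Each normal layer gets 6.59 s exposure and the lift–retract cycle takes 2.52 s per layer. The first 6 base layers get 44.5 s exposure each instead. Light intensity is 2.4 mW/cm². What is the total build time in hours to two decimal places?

5.05 hours

Number of layers: 98.6 / 0.05 → 1972 (rounded up).
Bottom layers = 6 × (44.5 + 2.52) = 282.12 s.
Remaining layers: 1966 × (6.59 + 2.52) → 17910.26 s.
Total = 282.12 + 17910.26 = 18192.38 s = 5.05 hours.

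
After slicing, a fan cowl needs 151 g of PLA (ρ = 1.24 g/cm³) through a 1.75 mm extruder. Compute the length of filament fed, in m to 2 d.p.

Volume = 151 g / 1.24 g·cm⁻³ = 121.7742 cm³ = 121774.2 mm³.
Cross-section of 1.75 mm filament: π·(1.75/2)² = 2.4053 mm².
Length = 121774.2 / 2.4053 = 50627.45 mm = 50.63 m.

50.63 m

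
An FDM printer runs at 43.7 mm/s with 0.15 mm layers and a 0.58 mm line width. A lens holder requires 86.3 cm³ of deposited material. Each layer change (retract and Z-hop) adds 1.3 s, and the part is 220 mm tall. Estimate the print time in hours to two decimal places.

Line area = 0.15 × 0.58 = 0.087 mm².
Total extruded path = 86300/0.087 = 991954 mm.
Time extruding = 991954 / 43.7, so 22699.2 s.
Layers = ⌈220/0.15⌉ = 1467.
Z-hop total = 1467 × 1.3, so 1907.1 s.
Total = 22699.2 + 1907.1 = 24606.3 s = 6.84 hours.

6.84 hours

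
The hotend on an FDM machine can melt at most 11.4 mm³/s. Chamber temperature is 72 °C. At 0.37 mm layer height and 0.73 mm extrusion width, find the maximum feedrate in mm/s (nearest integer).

Bead cross-section: 0.37 × 0.73 → 0.2701 mm².
Max speed = 11.4 / 0.2701 = 42.21 ≈ 42 mm/s.

42 mm/s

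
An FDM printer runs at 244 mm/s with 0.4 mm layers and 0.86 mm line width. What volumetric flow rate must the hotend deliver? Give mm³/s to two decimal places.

83.94

A = 0.4 × 0.86 = 0.344 mm².
Q = v·A = 244 × 0.344 = 83.94 mm³/s.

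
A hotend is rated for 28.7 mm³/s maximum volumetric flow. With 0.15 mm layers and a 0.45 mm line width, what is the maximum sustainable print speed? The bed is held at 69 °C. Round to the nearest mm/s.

Bead cross-section: 0.15 × 0.45 → 0.0675 mm².
Max speed = 28.7 / 0.0675 = 425.19 ≈ 425 mm/s.

425 mm/s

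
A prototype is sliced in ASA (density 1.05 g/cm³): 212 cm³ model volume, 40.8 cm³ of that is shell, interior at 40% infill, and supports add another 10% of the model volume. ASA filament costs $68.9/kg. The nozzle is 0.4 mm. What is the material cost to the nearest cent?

$9.44

Volume inside the shell = 212 − 40.8, so 171.2 cm³.
Deposited infill = 0.40 × 171.2, so 68.48 cm³.
Support = 0.10 × 212, so 21.2 cm³.
Total extruded = 40.8 + 68.48 + 21.2 = 130.48 cm³.
Mass = 130.48 × 1.05 = 137.004 g.
Cost = 137.004 g / 1000 × $68.9/kg = $9.44.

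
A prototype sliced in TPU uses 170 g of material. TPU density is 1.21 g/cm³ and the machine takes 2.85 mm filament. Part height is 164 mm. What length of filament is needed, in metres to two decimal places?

Volume = 170 g / 1.21 g·cm⁻³ = 140.4959 cm³ = 140495.9 mm³.
Cross-section of 2.85 mm filament: π·(2.85/2)² = 6.3794 mm².
L = V/A = 140495.9/6.3794 = 22023.37 mm → 22.02 m.

22.02 m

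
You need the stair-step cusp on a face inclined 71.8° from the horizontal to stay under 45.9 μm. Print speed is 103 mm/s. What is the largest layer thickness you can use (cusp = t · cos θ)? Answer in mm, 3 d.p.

t = h_c / cos θ = 0.0459 / 0.3123 = 0.147 mm.

0.147 mm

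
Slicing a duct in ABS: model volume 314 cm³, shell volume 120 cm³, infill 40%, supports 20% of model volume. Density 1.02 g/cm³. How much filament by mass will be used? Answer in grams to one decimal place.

265.6 g

Infill region = 314 − 120 = 194 cm³.
Deposited infill = 0.40 × 194 = 77.6 cm³.
Support: 0.20 × 314 → 62.8 cm³.
Total extruded: 120 + 77.6 + 62.8 → 260.4 cm³.
Mass: 260.4 × 1.02 → 265.608 g.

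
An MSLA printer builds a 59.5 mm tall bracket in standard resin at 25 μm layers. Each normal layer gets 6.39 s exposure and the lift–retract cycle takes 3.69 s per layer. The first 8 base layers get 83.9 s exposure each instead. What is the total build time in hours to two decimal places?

Layer count = ceil(59.5 / 0.025) = 2380.
Base layers = 8 × (83.9 + 3.69), so 700.72 s.
Regular layers = 2372 × (6.39 + 3.69) = 23909.76 s.
Total = 700.72 + 23909.76 = 24610.48 s = 6.84 hours.

6.84 hours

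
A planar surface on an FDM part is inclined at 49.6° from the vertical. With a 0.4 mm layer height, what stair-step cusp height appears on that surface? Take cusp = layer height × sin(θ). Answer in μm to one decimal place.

Cusp = layer height × sin(49.6°) = 0.4 × 0.7615 = 0.3046 mm = 304.6 μm.

304.6 μm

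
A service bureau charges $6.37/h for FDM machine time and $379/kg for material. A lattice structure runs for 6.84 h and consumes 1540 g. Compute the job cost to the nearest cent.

$627.23

Machine cost: 6.37 × 6.84 → $43.5708.
Feedstock cost = 379 × 1540/1000, so $583.66.
Total = 43.5708 + 583.66 = 627.2308 ≈ $627.23.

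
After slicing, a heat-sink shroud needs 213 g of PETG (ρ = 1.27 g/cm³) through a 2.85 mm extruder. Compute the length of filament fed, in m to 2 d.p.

Extruded volume: 213/1.27 = 167.7165 cm³ (167716.5 mm³).
A = π r² = π × 1.425² = 6.3794 mm².
Length = 167716.5 / 6.3794 = 26290.33 mm = 26.29 m.

26.29 m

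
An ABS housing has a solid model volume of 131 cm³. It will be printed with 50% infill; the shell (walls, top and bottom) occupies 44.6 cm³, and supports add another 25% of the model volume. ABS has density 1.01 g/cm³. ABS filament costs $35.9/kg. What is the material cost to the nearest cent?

$4.37

Volume inside the shell = 131 − 44.6 = 86.4 cm³.
Infill volume = 0.50 × 86.4 = 43.2 cm³.
Support = 0.25 × 131, so 32.75 cm³.
Deposited volume: 44.6 + 43.2 + 32.75 → 120.55 cm³.
Mass: 120.55 × 1.01 → 121.7555 g.
Cost = 121.7555 g / 1000 × $35.9/kg = $4.37.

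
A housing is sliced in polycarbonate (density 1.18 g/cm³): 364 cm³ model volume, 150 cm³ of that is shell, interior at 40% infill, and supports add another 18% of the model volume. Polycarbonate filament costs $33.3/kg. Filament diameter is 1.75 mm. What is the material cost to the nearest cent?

$11.83

Volume inside the shell: 364 − 150 → 214 cm³.
Deposited infill: 0.40 × 214 → 85.6 cm³.
Support = 0.18 × 364, so 65.52 cm³.
Deposited volume = 150 + 85.6 + 65.52 = 301.12 cm³.
Mass = 301.12 × 1.18, so 355.3216 g.
Cost = 355.3216 g / 1000 × $33.3/kg = $11.83.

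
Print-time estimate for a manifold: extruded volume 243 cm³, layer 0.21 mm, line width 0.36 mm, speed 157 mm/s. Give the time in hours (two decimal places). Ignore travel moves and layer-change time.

5.69 hours

Bead cross-section = 0.21 × 0.36, so 0.0756 mm².
Total extruded path = 243000/0.0756 = 3214285.7 mm.
Extrusion time: 3214285.7 / 157 → 20473.2 s.
Converting: 20473.2 s = 5.69 hours.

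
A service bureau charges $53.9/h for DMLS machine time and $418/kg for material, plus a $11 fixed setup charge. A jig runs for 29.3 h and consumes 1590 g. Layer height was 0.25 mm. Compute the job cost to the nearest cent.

Time charge = 53.9 × 29.3, so $1579.27.
Feedstock cost: 418 × 1590/1000 → $664.62.
Adding setup: 1579.27 + 664.62 + 11 → $2254.89.

$2254.89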